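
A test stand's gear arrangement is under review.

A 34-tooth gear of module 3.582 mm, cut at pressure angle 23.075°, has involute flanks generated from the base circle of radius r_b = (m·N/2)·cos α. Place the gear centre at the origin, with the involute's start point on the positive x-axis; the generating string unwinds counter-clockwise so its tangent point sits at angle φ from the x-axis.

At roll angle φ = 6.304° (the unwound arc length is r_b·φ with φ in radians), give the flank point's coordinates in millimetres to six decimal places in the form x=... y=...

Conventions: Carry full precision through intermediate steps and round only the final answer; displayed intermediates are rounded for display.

x=56.360095 y=0.024842

single-mesh involute tooth geometry (34T wheel at module 3.582)
pitch radius r_p = m·N/2 = 3.582·34/2 = 60.894000
base radius r_b = r_p·cos α = 60.894000·cos 23.075° = 56.022029
roll angle φ = 6.304° = 0.11002556 rad
x = r_b·(cos φ + φ·sin φ) = 56.360095
y = r_b·(sin φ − φ·cos φ) = 0.024842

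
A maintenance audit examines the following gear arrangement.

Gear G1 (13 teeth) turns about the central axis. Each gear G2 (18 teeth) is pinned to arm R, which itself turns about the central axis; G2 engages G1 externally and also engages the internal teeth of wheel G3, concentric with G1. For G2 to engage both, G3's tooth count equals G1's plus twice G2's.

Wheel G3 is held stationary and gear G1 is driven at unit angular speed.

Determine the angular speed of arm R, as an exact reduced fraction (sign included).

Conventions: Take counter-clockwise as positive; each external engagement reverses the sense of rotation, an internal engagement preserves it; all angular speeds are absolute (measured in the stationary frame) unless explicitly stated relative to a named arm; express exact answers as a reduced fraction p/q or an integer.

topology: planetary set — G1 13T / G2 18T / G3 49T, arm = carrier (Willis)
ring teeth: 13 + 2·18 = 49
13(ω_sun−ω_arm) = −49(ω_ring−ω_arm),  ω_ring = 0, ω_sun = 1
13(1−ω_arm) = −49(0−ω_arm)  ⇒  62·ω_arm = 13  ⇒  ω_arm = 13/62
exact speed ratio = 13/62

13/62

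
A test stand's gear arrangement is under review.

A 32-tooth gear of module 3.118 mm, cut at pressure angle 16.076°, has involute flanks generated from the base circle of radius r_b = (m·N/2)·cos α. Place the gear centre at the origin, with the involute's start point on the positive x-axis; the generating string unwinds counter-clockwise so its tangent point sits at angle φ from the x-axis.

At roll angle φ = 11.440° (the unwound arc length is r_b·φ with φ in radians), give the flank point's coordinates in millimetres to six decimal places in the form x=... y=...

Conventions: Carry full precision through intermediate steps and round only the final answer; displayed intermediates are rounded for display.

x=48.883179 y=0.126686

single-mesh involute tooth geometry (32T wheel at module 3.118)
pitch radius r_p = m·N/2 = 3.118·32/2 = 49.888000
base radius r_b = r_p·cos α = 49.888000·cos 16.076° = 47.937141
roll angle φ = 11.440° = 0.19966567 rad
x = r_b·(cos φ + φ·sin φ) = 48.883179
y = r_b·(sin φ − φ·cos φ) = 0.126686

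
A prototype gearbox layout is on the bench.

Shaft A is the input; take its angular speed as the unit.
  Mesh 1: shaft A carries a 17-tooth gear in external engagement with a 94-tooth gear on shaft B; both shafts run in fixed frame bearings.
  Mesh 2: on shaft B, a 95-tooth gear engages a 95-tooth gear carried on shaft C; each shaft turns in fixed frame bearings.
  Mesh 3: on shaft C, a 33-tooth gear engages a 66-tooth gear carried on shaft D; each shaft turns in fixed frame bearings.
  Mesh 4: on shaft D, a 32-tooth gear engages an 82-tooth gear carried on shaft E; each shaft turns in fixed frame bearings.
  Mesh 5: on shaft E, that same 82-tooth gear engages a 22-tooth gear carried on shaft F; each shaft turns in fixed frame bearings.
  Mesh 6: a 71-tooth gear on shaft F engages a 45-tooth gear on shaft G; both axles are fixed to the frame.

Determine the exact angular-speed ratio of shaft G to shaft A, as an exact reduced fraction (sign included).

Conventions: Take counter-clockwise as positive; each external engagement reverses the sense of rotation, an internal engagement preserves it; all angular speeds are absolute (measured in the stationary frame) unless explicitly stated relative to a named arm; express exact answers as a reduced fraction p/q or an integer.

class = fixed-axis compound train [6 meshes; 6 ratios multiply, 6 sense flips]
mesh 1 [17T→94T]: running ratio 17/94, sense −
mesh 2 [95T→95T]: running ratio 17/94, sense +
mesh 3 [33T→66T]: running ratio 17/188, sense −
mesh 4 [32T→82T]: running ratio 68/1927, sense +
mesh 5 [82T→22T]: running ratio 68/517, sense −
mesh 6 [71T→45T]: running ratio 4828/23265, sense +
ω_out/ω_in = 4828/23265

4828/23265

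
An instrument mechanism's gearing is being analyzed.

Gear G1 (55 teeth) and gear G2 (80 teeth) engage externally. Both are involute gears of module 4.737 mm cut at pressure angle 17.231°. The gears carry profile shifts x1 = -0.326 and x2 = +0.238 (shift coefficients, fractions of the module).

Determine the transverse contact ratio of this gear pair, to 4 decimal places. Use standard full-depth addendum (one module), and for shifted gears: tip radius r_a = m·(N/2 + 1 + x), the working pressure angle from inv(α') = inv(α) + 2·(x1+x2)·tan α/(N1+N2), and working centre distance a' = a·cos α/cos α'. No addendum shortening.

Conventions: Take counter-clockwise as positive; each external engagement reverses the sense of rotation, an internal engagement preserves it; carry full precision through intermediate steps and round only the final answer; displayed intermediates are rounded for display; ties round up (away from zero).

2.0068

class = single-mesh tooth geometry [involute pair 55T × 80T, m = 4.737]
base radii: r_b1 = 124.420864, r_b2 = 180.975802
tip radii: r_a1 = 133.460238, r_a2 = 195.344406
inv(α') = inv(17.231°) + 2·(-0.326+0.238)·tan α/(55+80) = 0.00900269  ⇒  α' = 16.98649°
a' = a·cos α / cos α' = 319.7475·cos 17.231°/cos 16.98649° = 319.327763
action lengths: √(r_a1²−r_b1²) = 48.281298, √(r_a2²−r_b2²) = 73.533639
base pitch p_b = π·m·cos α = 14.213806
CR = (48.281298 + 73.533639 − 319.327763·sin 16.98649°)/14.213806 = 2.006820
contact ratio ≈ 2.0068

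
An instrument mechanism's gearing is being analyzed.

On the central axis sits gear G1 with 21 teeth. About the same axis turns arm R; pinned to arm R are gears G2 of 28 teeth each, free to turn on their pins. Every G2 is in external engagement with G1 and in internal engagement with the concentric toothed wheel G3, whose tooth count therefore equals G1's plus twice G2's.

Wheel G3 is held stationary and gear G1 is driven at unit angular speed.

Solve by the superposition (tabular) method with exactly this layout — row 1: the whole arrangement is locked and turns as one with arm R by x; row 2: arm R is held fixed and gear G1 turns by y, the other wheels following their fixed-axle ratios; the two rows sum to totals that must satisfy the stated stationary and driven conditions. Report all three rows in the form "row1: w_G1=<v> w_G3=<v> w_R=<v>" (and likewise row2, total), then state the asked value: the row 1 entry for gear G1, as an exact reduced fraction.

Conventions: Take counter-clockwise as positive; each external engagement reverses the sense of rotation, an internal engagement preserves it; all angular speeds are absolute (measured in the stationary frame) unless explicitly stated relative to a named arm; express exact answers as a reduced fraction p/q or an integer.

class = planetary set [G3 = 21+2·28 = 77; Willis about the carrier]
row 1 — lock + rotate with arm: ω_sun = ω_ring = ω_arm = x
row 2 — arm fixed, fixed-axis ratios: sun y, ring −(21/77)·y, arm 0
boundary: total ω_ring = x − (21/77)·y = 0 and total ω_sun = x + y = 1  ⇒  y = 11/14, x = 3/14
row 2 ring = −(21/77)·11/14 = -3/14
totals (row 1 + row 2): sun 3/14 + 11/14 = 1, ring 3/14 + (-3/14) = 0, arm 3/14 + 0 = 3/14
asked cell (row1, sun) = 3/14

row1: w_G1=3/14 w_G3=3/14 w_R=3/14
row2: w_G1=11/14 w_G3=-3/14 w_R=0
total: w_G1=1 w_G3=0 w_R=3/14
asked value: 3/14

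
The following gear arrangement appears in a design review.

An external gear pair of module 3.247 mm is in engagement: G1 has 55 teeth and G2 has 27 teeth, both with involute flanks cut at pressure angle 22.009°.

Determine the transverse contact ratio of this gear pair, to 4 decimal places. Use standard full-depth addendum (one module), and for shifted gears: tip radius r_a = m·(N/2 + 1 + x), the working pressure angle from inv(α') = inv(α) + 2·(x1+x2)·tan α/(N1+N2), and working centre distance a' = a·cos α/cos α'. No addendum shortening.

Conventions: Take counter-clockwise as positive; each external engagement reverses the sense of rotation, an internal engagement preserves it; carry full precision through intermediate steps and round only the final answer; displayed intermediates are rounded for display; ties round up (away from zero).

1.6109

recognized (one external pair, fixed centres): single-mesh tooth geometry, m = 3.247, N1 = 55, N2 = 27
base radii: r_b1 = 82.785309, r_b2 = 40.640061
tip radii: r_a1 = 92.539500, r_a2 = 47.081500
no profile shift: α' = α, a' = a
action lengths: √(r_a1²−r_b1²) = 41.353980, √(r_a2²−r_b2²) = 23.770846
base pitch p_b = π·m·cos α = 9.457372
CR = (41.353980 + 23.770846 − 133.127000·sin 22.00900°)/9.457372 = 1.610932
contact ratio ≈ 1.6109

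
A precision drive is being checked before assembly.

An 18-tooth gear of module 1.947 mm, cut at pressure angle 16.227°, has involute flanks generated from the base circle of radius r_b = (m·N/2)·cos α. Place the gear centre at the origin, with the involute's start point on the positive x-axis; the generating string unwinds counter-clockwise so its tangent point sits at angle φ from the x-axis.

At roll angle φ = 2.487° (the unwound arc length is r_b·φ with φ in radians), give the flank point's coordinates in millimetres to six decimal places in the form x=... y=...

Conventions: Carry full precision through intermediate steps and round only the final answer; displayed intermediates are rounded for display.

x=16.840763 y=0.000459

class = single-mesh tooth geometry [base-circle involute, m = 1.947, 18T]
pitch radius r_p = m·N/2 = 1.947·18/2 = 17.523000
base radius r_b = r_p·cos α = 17.523000·cos 16.227° = 16.824921
roll angle φ = 2.487° = 0.04340634 rad
x = r_b·(cos φ + φ·sin φ) = 16.840763
y = r_b·(sin φ − φ·cos φ) = 0.000459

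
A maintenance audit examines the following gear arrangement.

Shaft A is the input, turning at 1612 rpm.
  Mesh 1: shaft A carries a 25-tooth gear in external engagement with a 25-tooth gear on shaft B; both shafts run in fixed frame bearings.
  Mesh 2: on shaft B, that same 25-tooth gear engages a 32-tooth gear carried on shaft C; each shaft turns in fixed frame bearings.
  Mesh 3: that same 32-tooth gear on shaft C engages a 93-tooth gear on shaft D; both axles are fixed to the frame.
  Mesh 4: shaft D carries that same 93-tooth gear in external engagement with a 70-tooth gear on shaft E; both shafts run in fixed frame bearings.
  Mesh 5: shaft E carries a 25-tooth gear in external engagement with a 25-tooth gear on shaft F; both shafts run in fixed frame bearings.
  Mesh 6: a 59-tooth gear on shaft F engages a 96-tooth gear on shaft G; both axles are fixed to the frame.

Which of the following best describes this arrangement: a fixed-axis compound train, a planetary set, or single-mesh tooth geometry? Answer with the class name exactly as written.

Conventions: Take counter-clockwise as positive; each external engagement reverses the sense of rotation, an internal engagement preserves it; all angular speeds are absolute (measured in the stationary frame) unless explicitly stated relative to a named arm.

6-mesh fixed-axis compound train (all bearings frame-fixed)
classification: fixed-axis compound train

fixed-axis compound train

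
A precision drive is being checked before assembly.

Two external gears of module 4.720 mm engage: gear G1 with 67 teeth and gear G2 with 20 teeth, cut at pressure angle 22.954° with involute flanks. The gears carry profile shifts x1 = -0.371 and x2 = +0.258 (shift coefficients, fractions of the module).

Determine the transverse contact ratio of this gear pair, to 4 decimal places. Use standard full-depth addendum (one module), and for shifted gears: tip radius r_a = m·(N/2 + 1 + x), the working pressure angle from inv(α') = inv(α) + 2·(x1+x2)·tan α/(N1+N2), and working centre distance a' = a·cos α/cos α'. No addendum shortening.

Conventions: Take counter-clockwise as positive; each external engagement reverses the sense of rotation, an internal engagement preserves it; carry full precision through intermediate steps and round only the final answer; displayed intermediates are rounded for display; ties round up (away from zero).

topology: single-mesh involute geometry — m = 4.720, 67T/20T pair
base radii: r_b1 = 145.599783, r_b2 = 43.462622
tip radii: r_a1 = 161.088880, r_a2 = 53.137760
inv(α') = inv(22.954°) + 2·(-0.371+0.258)·tan α/(67+20) = 0.02180456  ⇒  α' = 22.59641°
a' = a·cos α / cos α' = 205.3200·cos 22.954°/cos 22.59641° = 204.782691
action lengths: √(r_a1²−r_b1²) = 68.922642, √(r_a2²−r_b2²) = 30.571589
base pitch p_b = π·m·cos α = 13.654185
CR = (68.922642 + 30.571589 − 204.782691·sin 22.59641°)/13.654185 = 1.524005
contact ratio ≈ 1.5240

1.5240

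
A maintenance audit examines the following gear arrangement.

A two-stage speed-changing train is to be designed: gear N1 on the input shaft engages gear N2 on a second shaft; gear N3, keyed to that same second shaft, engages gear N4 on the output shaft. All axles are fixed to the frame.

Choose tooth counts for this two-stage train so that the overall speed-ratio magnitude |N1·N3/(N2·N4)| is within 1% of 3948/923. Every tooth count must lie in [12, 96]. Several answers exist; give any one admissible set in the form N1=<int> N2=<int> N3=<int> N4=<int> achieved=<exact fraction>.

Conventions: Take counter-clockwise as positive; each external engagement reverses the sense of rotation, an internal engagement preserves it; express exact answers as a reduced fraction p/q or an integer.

N1=42 N2=13 N3=94 N4=71 achieved=3948/923

design class (target 3948/923): fixed-axis compound train
target = 3948/923 in lowest terms: an exact hit needs N1·N3 = k·3948 and N2·N4 = k·923 for one integer k, every count in [12, 96]; additionally prefer no 1:1 stage (N1 ≠ N2, N3 ≠ N4)
k = 1: N1·N3 = 3948 = 42·94, N2·N4 = 923 = 13·71
achieved = 42·94/(13·71) = 3948/923; |achieved − target| = 0 ≤ 987/23075 ✓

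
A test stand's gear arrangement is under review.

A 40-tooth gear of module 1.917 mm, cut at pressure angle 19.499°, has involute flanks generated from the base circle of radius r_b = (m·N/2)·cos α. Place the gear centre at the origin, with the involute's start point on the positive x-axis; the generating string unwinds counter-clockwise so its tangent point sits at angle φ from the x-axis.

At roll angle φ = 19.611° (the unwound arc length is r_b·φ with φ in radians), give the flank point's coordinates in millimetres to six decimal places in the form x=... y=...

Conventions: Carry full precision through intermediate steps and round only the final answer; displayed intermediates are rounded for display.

x=38.196519 y=0.477436

topology: single-mesh involute geometry — m = 1.917, N = 40
pitch radius r_p = m·N/2 = 1.917·40/2 = 38.340000
base radius r_b = r_p·cos α = 38.340000·cos 19.499° = 36.141098
roll angle φ = 19.611° = 0.34227652 rad
x = r_b·(cos φ + φ·sin φ) = 38.196519
y = r_b·(sin φ − φ·cos φ) = 0.477436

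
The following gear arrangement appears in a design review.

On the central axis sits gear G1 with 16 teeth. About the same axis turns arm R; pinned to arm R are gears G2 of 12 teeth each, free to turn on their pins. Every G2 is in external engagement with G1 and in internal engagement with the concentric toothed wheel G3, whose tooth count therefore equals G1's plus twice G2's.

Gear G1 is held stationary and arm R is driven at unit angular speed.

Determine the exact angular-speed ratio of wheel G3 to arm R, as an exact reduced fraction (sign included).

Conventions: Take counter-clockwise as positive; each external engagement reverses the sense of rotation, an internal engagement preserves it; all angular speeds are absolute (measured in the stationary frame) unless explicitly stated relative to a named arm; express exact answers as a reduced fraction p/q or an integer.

recognized (axles ride arm R): planetary set, 16/12/40 teeth
ring teeth: 16 + 2·12 = 40
16(ω_sun−ω_arm) = −40(ω_ring−ω_arm),  ω_sun = 0, ω_arm = 1
ω_ring = 1 − (16/40)(0−1) = 7/5
ω_out/ω_in = 7/5

7/5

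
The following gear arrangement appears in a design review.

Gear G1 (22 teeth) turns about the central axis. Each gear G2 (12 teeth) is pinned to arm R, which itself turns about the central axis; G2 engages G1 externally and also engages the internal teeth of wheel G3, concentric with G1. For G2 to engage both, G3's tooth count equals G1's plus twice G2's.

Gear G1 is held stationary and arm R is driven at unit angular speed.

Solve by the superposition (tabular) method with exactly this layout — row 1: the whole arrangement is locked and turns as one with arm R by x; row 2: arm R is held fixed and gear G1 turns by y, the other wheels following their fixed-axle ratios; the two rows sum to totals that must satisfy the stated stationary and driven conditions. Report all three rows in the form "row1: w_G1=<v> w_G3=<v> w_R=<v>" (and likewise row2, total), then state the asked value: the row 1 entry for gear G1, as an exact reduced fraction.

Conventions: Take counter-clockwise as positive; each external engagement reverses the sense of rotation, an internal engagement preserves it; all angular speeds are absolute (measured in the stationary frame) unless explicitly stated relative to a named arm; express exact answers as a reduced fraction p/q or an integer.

row1: w_G1=1 w_G3=1 w_R=1
row2: w_G1=-1 w_G3=11/23 w_R=0
total: w_G1=0 w_G3=34/23 w_R=1
asked value: 1

recognized (axles ride arm R): planetary set, 22/12/46 teeth
superposition row 1 [locked train]: every member turns x
row 2 (arm held, sun turns y): ω_ring = −(22/46)·y, ω_arm = 0
boundary: total ω_sun = x + y = 0 and total ω_arm = x = 1  ⇒  y = -1, x = 1
row 2 ring = −(22/46)·(-1) = 11/23
totals (row 1 + row 2): sun 1 + (-1) = 0, ring 1 + 11/23 = 34/23, arm 1 + 0 = 1
asked cell (row1, sun) = 1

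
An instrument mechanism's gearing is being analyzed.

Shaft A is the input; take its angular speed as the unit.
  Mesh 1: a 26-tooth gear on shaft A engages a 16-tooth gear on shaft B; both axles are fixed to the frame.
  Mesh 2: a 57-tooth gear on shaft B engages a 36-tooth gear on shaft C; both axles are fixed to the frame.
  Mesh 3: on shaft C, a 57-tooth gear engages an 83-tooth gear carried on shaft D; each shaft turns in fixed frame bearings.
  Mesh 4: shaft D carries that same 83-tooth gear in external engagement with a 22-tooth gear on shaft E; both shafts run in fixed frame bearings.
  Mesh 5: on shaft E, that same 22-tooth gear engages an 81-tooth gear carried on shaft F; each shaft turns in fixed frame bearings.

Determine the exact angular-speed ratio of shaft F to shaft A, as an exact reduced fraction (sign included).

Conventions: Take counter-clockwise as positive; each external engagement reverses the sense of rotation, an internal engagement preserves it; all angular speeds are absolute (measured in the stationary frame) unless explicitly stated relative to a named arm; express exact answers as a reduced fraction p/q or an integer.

class = fixed-axis compound train [5 meshes; 5 ratios multiply, 5 sense flips]
mesh 1 [26T→16T]: running ratio 13/8, sense −
mesh 2 [57T→36T]: running ratio 247/96, sense +
mesh 3 [57T→83T]: running ratio 4693/2656, sense −
mesh 4 [83T→22T]: running ratio 4693/704, sense +
mesh 5 [22T→81T]: running ratio 4693/2592, sense −
ω_out/ω_in = -4693/2592

-4693/2592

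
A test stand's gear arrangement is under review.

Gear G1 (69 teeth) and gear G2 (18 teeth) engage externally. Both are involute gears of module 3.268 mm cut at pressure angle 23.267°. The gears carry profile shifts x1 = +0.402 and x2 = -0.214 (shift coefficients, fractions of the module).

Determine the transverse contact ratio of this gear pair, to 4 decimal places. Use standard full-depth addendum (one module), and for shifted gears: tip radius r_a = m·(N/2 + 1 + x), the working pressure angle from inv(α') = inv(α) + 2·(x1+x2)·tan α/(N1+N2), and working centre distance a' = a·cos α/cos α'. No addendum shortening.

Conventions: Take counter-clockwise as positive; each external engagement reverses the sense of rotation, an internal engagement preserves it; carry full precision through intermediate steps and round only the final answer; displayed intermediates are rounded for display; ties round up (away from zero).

1.5424

recognized (one external pair, fixed centres): single-mesh tooth geometry, m = 3.268, N1 = 69, N2 = 18
base radii: r_b1 = 103.576824, r_b2 = 27.020041
tip radii: r_a1 = 117.327736, r_a2 = 31.980648
inv(α') = inv(23.267°) + 2·(+0.402-0.214)·tan α/(69+18) = 0.02575800  ⇒  α' = 23.82759°
a' = a·cos α / cos α' = 142.1580·cos 23.267°/cos 23.82759° = 142.765447
action lengths: √(r_a1²−r_b1²) = 55.114782, √(r_a2²−r_b2²) = 17.107870
base pitch p_b = π·m·cos α = 9.431774
CR = (55.114782 + 17.107870 − 142.765447·sin 23.82759°)/9.431774 = 1.542385
contact ratio ≈ 1.5424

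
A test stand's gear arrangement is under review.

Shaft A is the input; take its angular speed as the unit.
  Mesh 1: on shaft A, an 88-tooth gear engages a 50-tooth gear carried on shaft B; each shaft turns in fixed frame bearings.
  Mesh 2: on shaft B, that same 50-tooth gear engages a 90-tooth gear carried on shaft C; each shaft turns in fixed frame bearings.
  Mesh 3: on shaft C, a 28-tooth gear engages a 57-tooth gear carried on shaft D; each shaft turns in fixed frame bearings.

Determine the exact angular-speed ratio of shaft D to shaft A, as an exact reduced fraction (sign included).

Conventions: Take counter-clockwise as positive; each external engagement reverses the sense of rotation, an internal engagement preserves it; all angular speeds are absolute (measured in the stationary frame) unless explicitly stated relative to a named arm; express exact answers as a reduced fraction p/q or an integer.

class = fixed-axis compound train [3 meshes; 3 ratios multiply, 3 sense flips]
mesh 1 [88T→50T]: running ratio 44/25, sense −
mesh 2 [50T→90T]: running ratio 44/45, sense +
mesh 3 [28T→57T]: running ratio 1232/2565, sense −
ω_out/ω_in = -1232/2565

-1232/2565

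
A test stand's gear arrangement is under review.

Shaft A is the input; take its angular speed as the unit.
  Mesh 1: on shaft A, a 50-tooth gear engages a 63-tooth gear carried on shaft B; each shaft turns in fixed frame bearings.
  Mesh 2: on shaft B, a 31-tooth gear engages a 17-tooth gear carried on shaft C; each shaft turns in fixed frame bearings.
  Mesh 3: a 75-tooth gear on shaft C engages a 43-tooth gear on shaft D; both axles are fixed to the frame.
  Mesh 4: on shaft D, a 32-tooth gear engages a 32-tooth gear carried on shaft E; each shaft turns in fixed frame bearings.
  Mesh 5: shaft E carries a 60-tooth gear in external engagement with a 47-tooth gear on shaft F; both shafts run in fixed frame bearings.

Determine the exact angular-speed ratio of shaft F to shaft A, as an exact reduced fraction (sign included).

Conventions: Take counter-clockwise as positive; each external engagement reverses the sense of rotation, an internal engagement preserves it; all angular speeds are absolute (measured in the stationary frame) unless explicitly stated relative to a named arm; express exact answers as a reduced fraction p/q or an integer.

class = fixed-axis compound train [5 meshes; 5 ratios multiply, 5 sense flips]
mesh 1 [50T→63T]: running ratio 50/63, sense −
mesh 2 [31T→17T]: running ratio 1550/1071, sense +
mesh 3 [75T→43T]: running ratio 38750/15351, sense −
mesh 4 [32T→32T]: running ratio 38750/15351, sense +
mesh 5 [60T→47T]: running ratio 775000/240499, sense −
ω_out/ω_in = -775000/240499

-775000/240499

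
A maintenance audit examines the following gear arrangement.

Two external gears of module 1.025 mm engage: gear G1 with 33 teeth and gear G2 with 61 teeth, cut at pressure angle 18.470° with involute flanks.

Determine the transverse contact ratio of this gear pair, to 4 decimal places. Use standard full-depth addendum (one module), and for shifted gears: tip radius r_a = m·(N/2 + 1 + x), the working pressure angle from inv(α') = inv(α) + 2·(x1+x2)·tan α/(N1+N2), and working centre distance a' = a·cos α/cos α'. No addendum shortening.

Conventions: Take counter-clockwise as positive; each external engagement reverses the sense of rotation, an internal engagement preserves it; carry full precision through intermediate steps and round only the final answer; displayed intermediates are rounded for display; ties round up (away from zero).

1.8141

topology: single-mesh involute geometry — m = 1.025, 33T/61T pair
base radii: r_b1 = 16.041331, r_b2 = 29.652158
tip radii: r_a1 = 17.937500, r_a2 = 32.287500
no profile shift: α' = α, a' = a
action lengths: √(r_a1²−r_b1²) = 8.026805, √(r_a2²−r_b2²) = 12.776235
base pitch p_b = π·m·cos α = 3.054262
CR = (8.026805 + 12.776235 − 48.175000·sin 18.47000°)/3.054262 = 1.814124
contact ratio ≈ 1.8141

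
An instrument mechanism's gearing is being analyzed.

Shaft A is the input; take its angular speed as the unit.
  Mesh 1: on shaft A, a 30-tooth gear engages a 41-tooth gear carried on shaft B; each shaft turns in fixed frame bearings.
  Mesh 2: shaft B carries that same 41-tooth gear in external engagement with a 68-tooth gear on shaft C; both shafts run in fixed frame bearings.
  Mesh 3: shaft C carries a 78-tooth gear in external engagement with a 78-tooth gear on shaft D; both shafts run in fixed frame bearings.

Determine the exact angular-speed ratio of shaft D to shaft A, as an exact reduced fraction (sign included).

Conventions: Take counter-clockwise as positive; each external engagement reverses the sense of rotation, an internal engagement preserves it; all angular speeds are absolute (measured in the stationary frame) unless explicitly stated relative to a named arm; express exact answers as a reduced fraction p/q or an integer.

-15/34

class = fixed-axis compound train [3 meshes; 3 ratios multiply, 3 sense flips]
mesh 1 [30T→41T]: running ratio 30/41, sense −
mesh 2 [41T→68T]: running ratio 15/34, sense +
mesh 3 [78T→78T]: running ratio 15/34, sense −
ω_out/ω_in = -15/34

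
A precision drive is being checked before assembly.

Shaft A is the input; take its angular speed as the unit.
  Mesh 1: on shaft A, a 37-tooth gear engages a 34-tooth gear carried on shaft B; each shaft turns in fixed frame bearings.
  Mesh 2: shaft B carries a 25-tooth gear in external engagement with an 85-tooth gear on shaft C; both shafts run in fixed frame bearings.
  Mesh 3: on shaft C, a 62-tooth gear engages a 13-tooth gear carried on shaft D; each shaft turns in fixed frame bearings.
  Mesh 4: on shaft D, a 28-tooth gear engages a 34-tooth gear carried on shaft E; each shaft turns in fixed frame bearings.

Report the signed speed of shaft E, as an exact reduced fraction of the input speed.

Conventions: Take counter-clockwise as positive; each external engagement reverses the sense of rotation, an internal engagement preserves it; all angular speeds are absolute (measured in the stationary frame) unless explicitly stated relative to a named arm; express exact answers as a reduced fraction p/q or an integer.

4-mesh fixed-axis compound train (all bearings frame-fixed)
mesh 1 [37T→34T]: |ω|/ω_in = 1×37/34 = 37/34, sense flips to −
mesh 2 [25T→85T]: |ω|/ω_in = (37/34)×25/85 = 185/578, sense flips to +
mesh 3 [62T→13T]: |ω|/ω_in = (185/578)×62/13 = 5735/3757, sense flips to −
mesh 4 [28T→34T]: |ω|/ω_in = (5735/3757)×28/34 = 80290/63869, sense flips to +
signed output speed (× input speed) = 80290/63869

80290/63869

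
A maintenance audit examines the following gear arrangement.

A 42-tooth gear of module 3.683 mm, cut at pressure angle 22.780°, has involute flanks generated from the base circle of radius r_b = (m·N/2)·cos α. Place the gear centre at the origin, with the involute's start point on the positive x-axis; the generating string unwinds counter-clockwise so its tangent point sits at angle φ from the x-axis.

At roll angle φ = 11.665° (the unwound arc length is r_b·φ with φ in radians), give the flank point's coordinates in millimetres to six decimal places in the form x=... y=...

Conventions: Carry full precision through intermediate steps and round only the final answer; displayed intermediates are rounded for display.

topology: single-mesh involute geometry — m = 3.683, N = 42
pitch radius r_p = m·N/2 = 3.683·42/2 = 77.343000
base radius r_b = r_p·cos α = 77.343000·cos 22.780° = 71.310119
roll angle φ = 11.665° = 0.20359266 rad
x = r_b·(cos φ + φ·sin φ) = 72.772741
y = r_b·(sin φ − φ·cos φ) = 0.199763

x=72.772741 y=0.199763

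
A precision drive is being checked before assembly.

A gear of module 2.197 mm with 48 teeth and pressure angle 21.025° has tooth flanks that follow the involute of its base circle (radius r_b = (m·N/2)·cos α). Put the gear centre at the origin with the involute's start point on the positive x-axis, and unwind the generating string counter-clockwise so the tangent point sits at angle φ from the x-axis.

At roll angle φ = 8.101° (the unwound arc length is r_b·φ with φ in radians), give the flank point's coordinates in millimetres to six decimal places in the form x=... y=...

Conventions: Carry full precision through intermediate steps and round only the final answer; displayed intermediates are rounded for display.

class = single-mesh tooth geometry [base-circle involute, m = 2.197, 48T]
pitch radius r_p = m·N/2 = 2.197·48/2 = 52.728000
base radius r_b = r_p·cos α = 52.728000·cos 21.025° = 49.217579
roll angle φ = 8.101° = 0.14138912 rad
x = r_b·(cos φ + φ·sin φ) = 49.707075
y = r_b·(sin φ − φ·cos φ) = 0.046278

x=49.707075 y=0.046278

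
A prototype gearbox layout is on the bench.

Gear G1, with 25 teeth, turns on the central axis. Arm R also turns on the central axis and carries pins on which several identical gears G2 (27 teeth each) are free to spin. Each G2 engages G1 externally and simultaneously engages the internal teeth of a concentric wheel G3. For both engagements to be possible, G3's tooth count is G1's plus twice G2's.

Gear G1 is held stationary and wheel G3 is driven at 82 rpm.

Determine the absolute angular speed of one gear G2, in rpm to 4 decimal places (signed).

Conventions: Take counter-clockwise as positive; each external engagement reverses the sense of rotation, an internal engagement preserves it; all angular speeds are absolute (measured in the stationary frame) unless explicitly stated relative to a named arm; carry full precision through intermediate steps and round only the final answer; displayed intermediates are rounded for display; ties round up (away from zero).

class = planetary set [G3 = 25+2·27 = 79; Willis about the carrier]
normalise by the input: solve with ω_ring = 1, then scale by 82 rpm
ring teeth: 25 + 2·27 = 79
25(ω_sun−ω_arm) = −79(ω_ring−ω_arm),  ω_sun = 0, ω_ring = 1
25(0−ω_arm) = −79(1−ω_arm)  ⇒  104·ω_arm = 79  ⇒  ω_arm = 79/104
sun–planet mesh: 25·(0−79/104) = −27·(ω_p−ω_arm)  ⇒  ω_p−ω_arm = 1975/2808
ω_p = 79/104 + 1975/2808 = 79/54
scale: ω_p = 79/54 × 82 rpm = +119.9630 rpm

+119.9630 rpm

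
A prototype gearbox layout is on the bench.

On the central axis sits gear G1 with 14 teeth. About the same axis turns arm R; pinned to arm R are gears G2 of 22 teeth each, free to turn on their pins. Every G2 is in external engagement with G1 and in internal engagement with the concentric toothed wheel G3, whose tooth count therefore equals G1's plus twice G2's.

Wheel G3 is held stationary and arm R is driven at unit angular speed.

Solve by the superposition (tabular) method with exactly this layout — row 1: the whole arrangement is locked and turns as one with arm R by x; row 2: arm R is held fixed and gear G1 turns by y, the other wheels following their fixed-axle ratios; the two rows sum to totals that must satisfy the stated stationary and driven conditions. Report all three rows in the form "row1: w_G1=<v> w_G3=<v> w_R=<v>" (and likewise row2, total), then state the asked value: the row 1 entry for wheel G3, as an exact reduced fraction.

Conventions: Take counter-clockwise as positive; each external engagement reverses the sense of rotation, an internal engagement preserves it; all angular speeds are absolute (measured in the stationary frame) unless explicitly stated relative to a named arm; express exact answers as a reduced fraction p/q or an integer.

topology: planetary set — G1 14T / G2 22T / G3 58T, arm = carrier (Willis)
superposition row 1 [locked train]: every member turns x
row 2: sun turns y, ring = −(14/58)·y, arm 0
boundary: total ω_ring = x − (14/58)·y = 0 and total ω_arm = x = 1  ⇒  y = 29/7, x = 1
row 2 ring = −(14/58)·29/7 = -1
totals (row 1 + row 2): sun 1 + 29/7 = 36/7, ring 1 + (-1) = 0, arm 1 + 0 = 1
asked cell (row1, ring) = 1

row1: w_G1=1 w_G3=1 w_R=1
row2: w_G1=29/7 w_G3=-1 w_R=0
total: w_G1=36/7 w_G3=0 w_R=1
asked value: 1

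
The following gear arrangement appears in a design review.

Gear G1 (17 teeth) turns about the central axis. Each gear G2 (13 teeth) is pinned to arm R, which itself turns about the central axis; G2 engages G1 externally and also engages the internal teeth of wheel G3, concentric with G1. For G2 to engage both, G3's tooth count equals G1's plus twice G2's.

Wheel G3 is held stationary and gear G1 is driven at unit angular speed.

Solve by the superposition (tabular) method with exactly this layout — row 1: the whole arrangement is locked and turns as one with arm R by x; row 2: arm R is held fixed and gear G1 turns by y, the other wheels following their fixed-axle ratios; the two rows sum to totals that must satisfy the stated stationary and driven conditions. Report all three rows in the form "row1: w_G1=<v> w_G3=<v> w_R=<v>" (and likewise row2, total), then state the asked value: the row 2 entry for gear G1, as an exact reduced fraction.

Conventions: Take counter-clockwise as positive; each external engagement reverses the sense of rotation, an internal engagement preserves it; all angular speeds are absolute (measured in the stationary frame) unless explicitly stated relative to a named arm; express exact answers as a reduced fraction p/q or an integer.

row1: w_G1=17/60 w_G3=17/60 w_R=17/60
row2: w_G1=43/60 w_G3=-17/60 w_R=0
total: w_G1=1 w_G3=0 w_R=17/60
asked value: 43/60

recognized (axles ride arm R): planetary set, 17/13/43 teeth
row 1 (train locked, turned with arm): all members turn x
row 2 — arm fixed, fixed-axis ratios: sun y, ring −(17/43)·y, arm 0
boundary: total ω_ring = x − (17/43)·y = 0 and total ω_sun = x + y = 1  ⇒  y = 43/60, x = 17/60
row 2 ring = −(17/43)·43/60 = -17/60
totals (row 1 + row 2): sun 17/60 + 43/60 = 1, ring 17/60 + (-17/60) = 0, arm 17/60 + 0 = 17/60
asked cell (row2, sun) = 43/60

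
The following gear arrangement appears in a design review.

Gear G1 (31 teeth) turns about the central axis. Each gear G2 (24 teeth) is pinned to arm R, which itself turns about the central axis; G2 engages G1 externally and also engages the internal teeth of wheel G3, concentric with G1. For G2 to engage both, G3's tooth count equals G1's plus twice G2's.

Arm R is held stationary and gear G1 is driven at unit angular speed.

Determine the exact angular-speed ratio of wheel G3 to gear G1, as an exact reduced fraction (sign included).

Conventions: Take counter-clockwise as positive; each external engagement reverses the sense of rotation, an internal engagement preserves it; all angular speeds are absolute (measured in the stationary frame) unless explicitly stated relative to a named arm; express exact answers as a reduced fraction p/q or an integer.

-31/79

topology: planetary set — G1 31T / G2 24T / G3 79T, arm = carrier (Willis)
ring teeth: 31 + 2·24 = 79
31(ω_sun−ω_arm) = −79(ω_ring−ω_arm),  ω_arm = 0, ω_sun = 1
ω_ring = 0 − (31/79)(1−0) = -31/79
ω_out/ω_in = -31/79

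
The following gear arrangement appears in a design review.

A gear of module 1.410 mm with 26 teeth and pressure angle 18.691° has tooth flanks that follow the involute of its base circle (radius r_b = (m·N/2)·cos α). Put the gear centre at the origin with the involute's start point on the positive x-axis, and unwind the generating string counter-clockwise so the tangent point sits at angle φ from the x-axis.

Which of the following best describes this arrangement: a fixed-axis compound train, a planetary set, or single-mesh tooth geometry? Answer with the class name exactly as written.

class = single-mesh tooth geometry [base-circle involute, m = 1.410, 26T]
classification: single-mesh tooth geometry

single-mesh tooth geometry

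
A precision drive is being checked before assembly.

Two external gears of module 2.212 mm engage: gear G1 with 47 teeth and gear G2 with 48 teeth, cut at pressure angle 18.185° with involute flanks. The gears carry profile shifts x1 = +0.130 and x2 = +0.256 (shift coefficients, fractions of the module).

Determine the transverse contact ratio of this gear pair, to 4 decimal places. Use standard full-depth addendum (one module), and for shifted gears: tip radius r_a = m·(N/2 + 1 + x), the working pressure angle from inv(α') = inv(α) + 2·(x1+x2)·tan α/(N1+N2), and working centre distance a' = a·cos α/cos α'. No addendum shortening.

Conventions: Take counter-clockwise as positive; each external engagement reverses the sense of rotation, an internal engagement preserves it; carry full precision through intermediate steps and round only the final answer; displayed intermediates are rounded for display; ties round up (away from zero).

1.7702

single-mesh involute tooth geometry (47T engaging 48T at module 2.212)
base radii: r_b1 = 49.385696, r_b2 = 50.436456
tip radii: r_a1 = 54.481560, r_a2 = 55.866272
inv(α') = inv(18.185°) + 2·(+0.130+0.256)·tan α/(47+48) = 0.01377451  ⇒  α' = 19.49778°
a' = a·cos α / cos α' = 105.0700·cos 18.185°/cos 19.49778° = 105.894747
action lengths: √(r_a1²−r_b1²) = 23.006378, √(r_a2²−r_b2²) = 24.025077
base pitch p_b = π·m·cos α = 6.602117
CR = (23.006378 + 24.025077 − 105.894747·sin 19.49778°)/6.602117 = 1.770179
contact ratio ≈ 1.7702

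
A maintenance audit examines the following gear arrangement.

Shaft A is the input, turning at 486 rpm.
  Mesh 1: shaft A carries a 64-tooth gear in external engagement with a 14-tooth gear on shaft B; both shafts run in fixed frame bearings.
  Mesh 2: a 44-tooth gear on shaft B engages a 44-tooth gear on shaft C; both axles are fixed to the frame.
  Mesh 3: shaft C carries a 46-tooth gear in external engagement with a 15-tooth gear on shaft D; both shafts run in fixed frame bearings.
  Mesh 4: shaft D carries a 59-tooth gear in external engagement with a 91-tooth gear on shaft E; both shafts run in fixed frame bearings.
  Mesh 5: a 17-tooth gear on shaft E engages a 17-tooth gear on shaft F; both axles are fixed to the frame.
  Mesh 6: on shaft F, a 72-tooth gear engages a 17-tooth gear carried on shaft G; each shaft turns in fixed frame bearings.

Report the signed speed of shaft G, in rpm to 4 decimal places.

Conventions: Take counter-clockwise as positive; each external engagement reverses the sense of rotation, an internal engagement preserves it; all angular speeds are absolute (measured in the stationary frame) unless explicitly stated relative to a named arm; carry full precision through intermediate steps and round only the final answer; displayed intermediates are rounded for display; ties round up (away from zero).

6-mesh fixed-axis compound train (all bearings frame-fixed)
mesh 1 [64T→14T]: ω = 486.0000×64/14 = 2221.7143 rpm, sense flips to −
mesh 2 [44T→44T]: ω = 2221.7143×44/44 = 2221.7143 rpm, sense flips to +
mesh 3 [46T→15T]: ω = 2221.7143×46/15 = 6813.2571 rpm, sense flips to −
mesh 4 [59T→91T]: ω = 6813.2571×59/91 = 4417.3865 rpm, sense flips to +
mesh 5 [17T→17T]: ω = 4417.3865×17/17 = 4417.3865 rpm, sense flips to −
mesh 6 [72T→17T]: ω = 4417.3865×72/17 = 18708.9311 rpm, sense flips to +
signed output speed = +18708.9311 rpm

+18708.9311 rpm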